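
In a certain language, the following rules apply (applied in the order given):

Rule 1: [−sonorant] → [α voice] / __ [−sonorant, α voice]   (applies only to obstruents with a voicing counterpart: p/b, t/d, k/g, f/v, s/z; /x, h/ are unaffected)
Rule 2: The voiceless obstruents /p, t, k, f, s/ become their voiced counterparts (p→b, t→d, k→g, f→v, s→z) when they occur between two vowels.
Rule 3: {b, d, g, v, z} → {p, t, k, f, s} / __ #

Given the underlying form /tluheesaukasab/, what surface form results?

tluheezaugazap

Rule 1 (regressive voicing assimilation): no segment meets the environment; /tluheesaukasab/ is unchanged.
Rule 2 (intervocalic voicing): /s/ is a voiceless obstruent between vowels /e/ and /a/, so it voices to [z]. /k/ is a voiceless obstruent between vowels /u/ and /a/, so it voices to [g]. /s/ is a voiceless obstruent between vowels /a/ and /a/, so it voices to [z]. /tluheesaukasab/ → tluheezaugazab.
Rule 3 (final devoicing): /b/ is a voiced obstruent in word-final position, so it devoices to [p]. /tluheezaugazab/ → tluheezaugazap.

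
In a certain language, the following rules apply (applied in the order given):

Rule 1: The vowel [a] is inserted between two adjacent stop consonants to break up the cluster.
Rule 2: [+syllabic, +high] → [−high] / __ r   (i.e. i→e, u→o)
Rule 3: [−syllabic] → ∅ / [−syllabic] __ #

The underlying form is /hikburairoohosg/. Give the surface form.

hikaboraeroohos

Rule 1 (stop-cluster a-epenthesis): /k/ and /b/ form a stop–stop cluster, so [a] is inserted between them. /hikburairoohosg/ → hikaburairoohosg.
Rule 2 (pre-rhotic lowering): /u/ is a high vowel immediately before /r/, so it lowers to [o]. /i/ is a high vowel immediately before /r/, so it lowers to [e]. /hikaburairoohosg/ → hikaboraeroohosg.
Rule 3 (final cluster simplification): /g/ is the second consonant of a word-final cluster /sg/, so it deletes. /hikaboraeroohosg/ → hikaboraeroohos.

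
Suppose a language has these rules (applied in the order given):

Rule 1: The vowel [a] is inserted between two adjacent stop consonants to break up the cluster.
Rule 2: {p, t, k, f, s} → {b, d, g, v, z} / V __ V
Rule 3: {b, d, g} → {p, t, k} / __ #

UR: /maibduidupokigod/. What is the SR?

maibaduidubogigot

Rule 1 (stop-cluster a-epenthesis): /b/ and /d/ form a stop–stop cluster, so [a] is inserted between them. /maibduidupokigod/ → maibaduidupokigod.
Rule 2 (intervocalic voicing): /p/ is a voiceless obstruent between vowels /u/ and /o/, so it voices to [b]. /k/ is a voiceless obstruent between vowels /o/ and /i/, so it voices to [g]. /maibaduidupokigod/ → maibaduidubogigod.
Rule 3 (final devoicing): /d/ is a voiced stop in word-final position, so it devoices to [t]. /maibaduidubogigod/ → maibaduidubogigot.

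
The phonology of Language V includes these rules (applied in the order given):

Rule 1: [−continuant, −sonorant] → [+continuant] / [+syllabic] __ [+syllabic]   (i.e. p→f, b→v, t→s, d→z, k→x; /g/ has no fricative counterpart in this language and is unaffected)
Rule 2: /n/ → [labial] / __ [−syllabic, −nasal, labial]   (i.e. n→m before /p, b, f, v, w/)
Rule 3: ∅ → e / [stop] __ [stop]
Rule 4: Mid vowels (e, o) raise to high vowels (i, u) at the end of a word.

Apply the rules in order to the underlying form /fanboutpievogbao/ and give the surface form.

Rule 1 (intervocalic spirantization): no segment meets the environment; /fanboutpievogbao/ is unchanged.
Rule 2 (nasal place assimilation): /n/ precedes the labial consonant /b/, so it assimilates in place to [m]. /fanboutpievogbao/ → famboutpievogbao.
Rule 3 (stop-cluster e-epenthesis): /t/ and /p/ form a stop–stop cluster, so [e] is inserted between them. /g/ and /b/ form a stop–stop cluster, so [e] is inserted between them. /famboutpievogbao/ → famboutepievogebao.
Rule 4 (final vowel raising): /o/ is a mid vowel in word-final position, so it raises to [u]. /famboutepievogebao/ → famboutepievogebau.

famboutepievogebau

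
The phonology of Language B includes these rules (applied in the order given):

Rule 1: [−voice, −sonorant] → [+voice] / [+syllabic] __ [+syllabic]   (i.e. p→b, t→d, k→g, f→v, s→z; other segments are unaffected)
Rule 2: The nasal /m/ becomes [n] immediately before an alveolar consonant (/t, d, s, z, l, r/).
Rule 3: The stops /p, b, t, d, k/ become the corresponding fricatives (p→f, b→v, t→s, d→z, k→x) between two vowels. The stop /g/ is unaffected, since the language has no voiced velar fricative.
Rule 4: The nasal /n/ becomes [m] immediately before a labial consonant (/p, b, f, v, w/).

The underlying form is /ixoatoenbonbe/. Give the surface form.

ixoazoembombe

Rule 1 (intervocalic voicing): /t/ is a voiceless obstruent between vowels /a/ and /o/, so it voices to [d]. /ixoatoenbonbe/ → ixoadoenbonbe.
Rule 2 (nasal place assimilation): no segment meets the environment; /ixoadoenbonbe/ is unchanged.
Rule 3 (intervocalic spirantization): /d/ is a stop between vowels /a/ and /o/, so it spirantizes to the fricative [z]. /ixoadoenbonbe/ → ixoazoenbonbe.
Rule 4 (nasal place assimilation): /n/ precedes the labial consonant /b/, so it assimilates in place to [m]. /n/ precedes the labial consonant /b/, so it assimilates in place to [m]. /ixoazoenbonbe/ → ixoazoembombe.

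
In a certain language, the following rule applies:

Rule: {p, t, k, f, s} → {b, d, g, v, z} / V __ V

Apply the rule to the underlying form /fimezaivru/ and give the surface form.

fimezaivru

No segment of /fimezaivru/ meets the structural description of the rule, so the form surfaces unchanged.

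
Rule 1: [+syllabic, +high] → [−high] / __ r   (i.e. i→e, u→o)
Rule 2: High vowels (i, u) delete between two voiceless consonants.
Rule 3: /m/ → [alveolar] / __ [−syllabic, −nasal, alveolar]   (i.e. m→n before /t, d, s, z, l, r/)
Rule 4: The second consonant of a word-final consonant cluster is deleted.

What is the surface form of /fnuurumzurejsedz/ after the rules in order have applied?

fnuorunzorejsed

Rule 1 (pre-rhotic lowering): /u/ is a high vowel immediately before /r/, so it lowers to [o]. /u/ is a high vowel immediately before /r/, so it lowers to [o]. /fnuurumzurejsedz/ → fnuorumzorejsedz.
Rule 2 (high vowel syncope): no segment meets the environment; /fnuorumzorejsedz/ is unchanged.
Rule 3 (nasal place assimilation): /m/ precedes the alveolar consonant /z/, so it assimilates in place to [n]. /fnuorumzorejsedz/ → fnuorunzorejsedz.
Rule 4 (final cluster simplification): /z/ is the second consonant of a word-final cluster /dz/, so it deletes. /fnuorunzorejsedz/ → fnuorunzorejsed.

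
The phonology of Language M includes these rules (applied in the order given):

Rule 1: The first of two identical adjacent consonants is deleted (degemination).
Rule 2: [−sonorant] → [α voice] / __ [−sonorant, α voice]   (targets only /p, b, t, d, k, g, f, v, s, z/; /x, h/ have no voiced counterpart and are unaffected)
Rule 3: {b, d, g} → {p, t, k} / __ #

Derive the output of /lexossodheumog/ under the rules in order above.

lexosotheumok

Rule 1 (degemination): /ss/ is a geminate; the first /s/ deletes. /lexossodheumog/ → lexosodheumog.
Rule 2 (regressive voicing assimilation): /d/ precedes the voiceless obstruent /h/, so it devoices to [t] by assimilation. /lexosodheumog/ → lexosotheumog.
Rule 3 (final devoicing): /g/ is a voiced stop in word-final position, so it devoices to [k]. /lexosotheumog/ → lexosotheumok.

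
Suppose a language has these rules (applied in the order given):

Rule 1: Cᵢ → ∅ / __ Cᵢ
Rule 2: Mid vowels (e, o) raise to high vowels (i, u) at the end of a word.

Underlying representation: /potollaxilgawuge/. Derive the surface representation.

potolaxilgawugi

Rule 1 (degemination): /ll/ is a geminate; the first /l/ deletes. /potollaxilgawuge/ → potolaxilgawuge.
Rule 2 (final vowel raising): /e/ is a mid vowel in word-final position, so it raises to [i]. /potolaxilgawuge/ → potolaxilgawugi.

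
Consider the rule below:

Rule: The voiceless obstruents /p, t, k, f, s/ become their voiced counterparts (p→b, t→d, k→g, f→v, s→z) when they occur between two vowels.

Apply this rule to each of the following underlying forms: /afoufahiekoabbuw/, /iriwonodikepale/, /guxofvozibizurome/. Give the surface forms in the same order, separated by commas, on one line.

avouvahiegoabbuw, iriwonodigebale, guxofvozibizurome

/afoufahiekoabbuw/: /f/ is a voiceless obstruent between vowels /a/ and /o/, so it voices to [v]. /f/ is a voiceless obstruent between vowels /u/ and /a/, so it voices to [v]. /k/ is a voiceless obstruent between vowels /e/ and /o/, so it voices to [g]. → [avouvahiegoabbuw].
/iriwonodikepale/: /k/ is a voiceless obstruent between vowels /i/ and /e/, so it voices to [g]. /p/ is a voiceless obstruent between vowels /e/ and /a/, so it voices to [b]. → [iriwonodigebale].
/guxofvozibizurome/: the rule's environment is not met; surfaces unchanged as [guxofvozibizurome].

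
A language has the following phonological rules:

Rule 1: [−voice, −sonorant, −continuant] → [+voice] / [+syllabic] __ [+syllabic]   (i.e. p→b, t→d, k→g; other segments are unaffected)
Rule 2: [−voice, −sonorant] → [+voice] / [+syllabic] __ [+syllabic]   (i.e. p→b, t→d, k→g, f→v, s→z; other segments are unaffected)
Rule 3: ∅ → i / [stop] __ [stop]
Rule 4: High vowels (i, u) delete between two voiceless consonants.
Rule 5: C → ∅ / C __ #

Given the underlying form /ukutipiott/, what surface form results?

Rule 1 (intervocalic voicing): /k/ is a voiceless stop between vowels /u/ and /u/, so it voices to [g]. /t/ is a voiceless stop between vowels /u/ and /i/, so it voices to [d]. /p/ is a voiceless stop between vowels /i/ and /i/, so it voices to [b]. /ukutipiott/ → ugudibiott.
Rule 2 (intervocalic voicing): no segment meets the environment; /ugudibiott/ is unchanged.
Rule 3 (stop-cluster i-epenthesis): /t/ and /t/ form a stop–stop cluster, so [i] is inserted between them. /ugudibiott/ → ugudibiotit.
Rule 4 (high vowel syncope): /i/ is a high vowel flanked by voiceless consonants /t/ and /t/, so it deletes. /ugudibiotit/ → ugudibiott.
Rule 5 (final cluster simplification): /t/ is the second consonant of a word-final cluster /tt/, so it deletes. /ugudibiott/ → ugudibiot.

ugudibiot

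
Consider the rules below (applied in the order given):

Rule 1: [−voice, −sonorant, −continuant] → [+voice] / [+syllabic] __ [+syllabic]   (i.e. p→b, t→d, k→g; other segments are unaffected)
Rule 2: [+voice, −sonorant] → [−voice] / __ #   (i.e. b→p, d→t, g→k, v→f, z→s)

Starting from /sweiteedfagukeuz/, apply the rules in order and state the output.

sweideedfagugeus

Rule 1 (intervocalic voicing): /t/ is a voiceless stop between vowels /i/ and /e/, so it voices to [d]. /k/ is a voiceless stop between vowels /u/ and /e/, so it voices to [g]. /sweiteedfagukeuz/ → sweideedfagugeuz.
Rule 2 (final devoicing): /z/ is a voiced obstruent in word-final position, so it devoices to [s]. /sweideedfagugeuz/ → sweideedfagugeus.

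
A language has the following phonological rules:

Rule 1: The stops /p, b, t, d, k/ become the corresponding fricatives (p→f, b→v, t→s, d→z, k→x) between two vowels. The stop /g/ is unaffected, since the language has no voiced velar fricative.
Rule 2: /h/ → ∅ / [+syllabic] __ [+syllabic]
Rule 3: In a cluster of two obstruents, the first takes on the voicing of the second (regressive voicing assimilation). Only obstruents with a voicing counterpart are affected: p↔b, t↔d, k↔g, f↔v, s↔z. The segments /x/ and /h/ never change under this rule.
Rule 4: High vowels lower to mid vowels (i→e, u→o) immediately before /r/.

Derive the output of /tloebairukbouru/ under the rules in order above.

Rule 1 (intervocalic spirantization): /b/ is a stop between vowels /e/ and /a/, so it spirantizes to the fricative [v]. /tloebairukbouru/ → tloevairukbouru.
Rule 2 (intervocalic h-deletion): no segment meets the environment; /tloevairukbouru/ is unchanged.
Rule 3 (regressive voicing assimilation): /k/ precedes the voiced obstruent /b/, so it voices to [g] by assimilation. /tloevairukbouru/ → tloevairugbouru.
Rule 4 (pre-rhotic lowering): /i/ is a high vowel immediately before /r/, so it lowers to [e]. /u/ is a high vowel immediately before /r/, so it lowers to [o]. /tloevairugbouru/ → tloevaerugbooru.

tloevaerugbooru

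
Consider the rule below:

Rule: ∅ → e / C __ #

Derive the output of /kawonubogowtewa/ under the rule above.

kawonubogowtewa

No segment of /kawonubogowtewa/ meets the structural description of the rule, so the form surfaces unchanged.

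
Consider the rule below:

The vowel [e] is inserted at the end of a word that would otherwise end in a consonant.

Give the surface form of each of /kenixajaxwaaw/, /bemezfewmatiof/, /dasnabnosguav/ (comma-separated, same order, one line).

kenixajaxwaawe, bemezfewmatiofe, dasnabnosguave

/kenixajaxwaaw/: the form ends in the consonant /w/, so [e] is inserted word-finally. → [kenixajaxwaawe].
/bemezfewmatiof/: the form ends in the consonant /f/, so [e] is inserted word-finally. → [bemezfewmatiofe].
/dasnabnosguav/: the form ends in the consonant /v/, so [e] is inserted word-finally. → [dasnabnosguave].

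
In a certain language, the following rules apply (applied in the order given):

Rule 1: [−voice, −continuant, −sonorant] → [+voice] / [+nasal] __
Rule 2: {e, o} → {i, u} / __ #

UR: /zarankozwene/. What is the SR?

zarangozweni

Rule 1 (post-nasal voicing): /k/ is a voiceless stop immediately after the nasal /n/, so it voices to [g]. /zarankozwene/ → zarangozwene.
Rule 2 (final vowel raising): /e/ is a mid vowel in word-final position, so it raises to [i]. /zarangozwene/ → zarangozweni.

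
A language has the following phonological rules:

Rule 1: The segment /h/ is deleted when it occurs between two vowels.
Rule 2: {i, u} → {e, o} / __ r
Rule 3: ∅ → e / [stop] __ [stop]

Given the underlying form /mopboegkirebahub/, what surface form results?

Rule 1 (intervocalic h-deletion): /h/ occurs between vowels /a/ and /u/, so it deletes. /mopboegkirebahub/ → mopboegkirebaub.
Rule 2 (pre-rhotic lowering): /i/ is a high vowel immediately before /r/, so it lowers to [e]. /mopboegkirebaub/ → mopboegkerebaub.
Rule 3 (stop-cluster e-epenthesis): /p/ and /b/ form a stop–stop cluster, so [e] is inserted between them. /g/ and /k/ form a stop–stop cluster, so [e] is inserted between them. /mopboegkerebaub/ → mopeboegekerebaub.

mopeboegekerebaub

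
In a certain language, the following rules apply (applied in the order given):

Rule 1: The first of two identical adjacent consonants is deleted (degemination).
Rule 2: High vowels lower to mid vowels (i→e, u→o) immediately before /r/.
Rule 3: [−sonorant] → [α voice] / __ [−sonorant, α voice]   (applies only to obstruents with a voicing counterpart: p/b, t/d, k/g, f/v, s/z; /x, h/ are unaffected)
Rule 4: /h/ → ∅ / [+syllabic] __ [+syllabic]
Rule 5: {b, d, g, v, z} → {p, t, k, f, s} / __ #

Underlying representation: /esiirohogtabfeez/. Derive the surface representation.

Rule 1 (degemination): no segment meets the environment; /esiirohogtabfeez/ is unchanged.
Rule 2 (pre-rhotic lowering): /i/ is a high vowel immediately before /r/, so it lowers to [e]. /esiirohogtabfeez/ → esierohogtabfeez.
Rule 3 (regressive voicing assimilation): /g/ precedes the voiceless obstruent /t/, so it devoices to [k] by assimilation. /b/ precedes the voiceless obstruent /f/, so it devoices to [p] by assimilation. /esierohogtabfeez/ → esierohoktapfeez.
Rule 4 (intervocalic h-deletion): /h/ occurs between vowels /o/ and /o/, so it deletes. /esierohoktapfeez/ → esierooktapfeez.
Rule 5 (final devoicing): /z/ is a voiced obstruent in word-final position, so it devoices to [s]. /esierooktapfeez/ → esierooktapfees.

esierooktapfees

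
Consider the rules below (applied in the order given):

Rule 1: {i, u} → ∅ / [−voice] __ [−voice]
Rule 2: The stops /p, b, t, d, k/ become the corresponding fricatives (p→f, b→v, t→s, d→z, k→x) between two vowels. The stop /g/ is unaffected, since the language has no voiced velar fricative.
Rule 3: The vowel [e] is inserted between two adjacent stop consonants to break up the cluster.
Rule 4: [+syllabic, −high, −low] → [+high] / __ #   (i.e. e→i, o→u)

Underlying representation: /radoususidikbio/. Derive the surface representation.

Rule 1 (high vowel syncope): /u/ is a high vowel flanked by voiceless consonants /s/ and /s/, so it deletes. /radoususidikbio/ → radoussidikbio.
Rule 2 (intervocalic spirantization): /d/ is a stop between vowels /a/ and /o/, so it spirantizes to the fricative [z]. /d/ is a stop between vowels /i/ and /i/, so it spirantizes to the fricative [z]. /radoussidikbio/ → razoussizikbio.
Rule 3 (stop-cluster e-epenthesis): /k/ and /b/ form a stop–stop cluster, so [e] is inserted between them. /razoussizikbio/ → razoussizikebio.
Rule 4 (final vowel raising): /o/ is a mid vowel in word-final position, so it raises to [u]. /razoussizikebio/ → razoussizikebiu.

razoussizikebiu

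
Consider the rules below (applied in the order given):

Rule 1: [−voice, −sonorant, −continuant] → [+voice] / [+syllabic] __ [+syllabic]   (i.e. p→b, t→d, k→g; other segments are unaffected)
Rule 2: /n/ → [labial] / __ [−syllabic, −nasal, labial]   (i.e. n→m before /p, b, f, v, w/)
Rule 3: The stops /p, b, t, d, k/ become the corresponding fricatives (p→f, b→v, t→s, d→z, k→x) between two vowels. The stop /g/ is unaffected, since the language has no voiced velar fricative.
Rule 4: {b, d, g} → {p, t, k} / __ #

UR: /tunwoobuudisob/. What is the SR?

Rule 1 (intervocalic voicing): no segment meets the environment; /tunwoobuudisob/ is unchanged.
Rule 2 (nasal place assimilation): /n/ precedes the labial consonant /w/, so it assimilates in place to [m]. /tunwoobuudisob/ → tumwoobuudisob.
Rule 3 (intervocalic spirantization): /b/ is a stop between vowels /o/ and /u/, so it spirantizes to the fricative [v]. /d/ is a stop between vowels /u/ and /i/, so it spirantizes to the fricative [z]. /tumwoobuudisob/ → tumwoovuuzisob.
Rule 4 (final devoicing): /b/ is a voiced stop in word-final position, so it devoices to [p]. /tumwoovuuzisob/ → tumwoovuuzisop.

tumwoovuuzisop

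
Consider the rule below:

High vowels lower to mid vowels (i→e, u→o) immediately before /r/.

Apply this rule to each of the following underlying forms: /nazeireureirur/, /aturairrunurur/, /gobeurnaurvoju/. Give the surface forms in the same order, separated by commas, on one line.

/nazeireureirur/: /i/ is a high vowel immediately before /r/, so it lowers to [e]. /u/ is a high vowel immediately before /r/, so it lowers to [o]. /i/ is a high vowel immediately before /r/, so it lowers to [e]. /u/ is a high vowel immediately before /r/, so it lowers to [o]. → [nazeereoreeror].
/aturairrunurur/: /u/ is a high vowel immediately before /r/, so it lowers to [o]. /i/ is a high vowel immediately before /r/, so it lowers to [e]. /u/ is a high vowel immediately before /r/, so it lowers to [o]. /u/ is a high vowel immediately before /r/, so it lowers to [o]. → [atoraerrunoror].
/gobeurnaurvoju/: /u/ is a high vowel immediately before /r/, so it lowers to [o]. /u/ is a high vowel immediately before /r/, so it lowers to [o]. → [gobeornaorvoju].

nazeereoreeror, atoraerrunoror, gobeornaorvoju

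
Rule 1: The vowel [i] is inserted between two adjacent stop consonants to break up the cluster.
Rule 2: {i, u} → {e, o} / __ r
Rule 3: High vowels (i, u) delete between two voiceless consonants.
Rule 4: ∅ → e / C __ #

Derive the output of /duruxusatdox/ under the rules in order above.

doruxsatidoxe

Rule 1 (stop-cluster i-epenthesis): /t/ and /d/ form a stop–stop cluster, so [i] is inserted between them. /duruxusatdox/ → duruxusatidox.
Rule 2 (pre-rhotic lowering): /u/ is a high vowel immediately before /r/, so it lowers to [o]. /duruxusatidox/ → doruxusatidox.
Rule 3 (high vowel syncope): /u/ is a high vowel flanked by voiceless consonants /x/ and /s/, so it deletes. /doruxusatidox/ → doruxsatidox.
Rule 4 (final e-epenthesis): the form ends in the consonant /x/, so [e] is inserted word-finally. /doruxsatidox/ → doruxsatidoxe.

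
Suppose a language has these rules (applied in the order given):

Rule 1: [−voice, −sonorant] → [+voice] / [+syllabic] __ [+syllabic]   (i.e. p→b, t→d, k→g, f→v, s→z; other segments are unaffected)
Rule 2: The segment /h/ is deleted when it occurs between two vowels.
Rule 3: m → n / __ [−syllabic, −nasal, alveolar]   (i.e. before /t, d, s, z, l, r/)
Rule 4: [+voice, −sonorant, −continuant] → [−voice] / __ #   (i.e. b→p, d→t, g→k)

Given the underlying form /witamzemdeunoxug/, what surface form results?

widanzendeunoxuk

Rule 1 (intervocalic voicing): /t/ is a voiceless obstruent between vowels /i/ and /a/, so it voices to [d]. /witamzemdeunoxug/ → widamzemdeunoxug.
Rule 2 (intervocalic h-deletion): no segment meets the environment; /widamzemdeunoxug/ is unchanged.
Rule 3 (nasal place assimilation): /m/ precedes the alveolar consonant /z/, so it assimilates in place to [n]. /m/ precedes the alveolar consonant /d/, so it assimilates in place to [n]. /widamzemdeunoxug/ → widanzendeunoxug.
Rule 4 (final devoicing): /g/ is a voiced stop in word-final position, so it devoices to [k]. /widanzendeunoxug/ → widanzendeunoxuk.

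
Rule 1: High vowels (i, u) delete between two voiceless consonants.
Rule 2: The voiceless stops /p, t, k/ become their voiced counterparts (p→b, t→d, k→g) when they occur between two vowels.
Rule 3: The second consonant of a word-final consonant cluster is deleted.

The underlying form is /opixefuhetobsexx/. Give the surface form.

Rule 1 (high vowel syncope): /i/ is a high vowel flanked by voiceless consonants /p/ and /x/, so it deletes. /u/ is a high vowel flanked by voiceless consonants /f/ and /h/, so it deletes. /opixefuhetobsexx/ → opxefhetobsexx.
Rule 2 (intervocalic voicing): /t/ is a voiceless stop between vowels /e/ and /o/, so it voices to [d]. /opxefhetobsexx/ → opxefhedobsexx.
Rule 3 (final cluster simplification): /x/ is the second consonant of a word-final cluster /xx/, so it deletes. /opxefhedobsexx/ → opxefhedobsex.

opxefhedobsex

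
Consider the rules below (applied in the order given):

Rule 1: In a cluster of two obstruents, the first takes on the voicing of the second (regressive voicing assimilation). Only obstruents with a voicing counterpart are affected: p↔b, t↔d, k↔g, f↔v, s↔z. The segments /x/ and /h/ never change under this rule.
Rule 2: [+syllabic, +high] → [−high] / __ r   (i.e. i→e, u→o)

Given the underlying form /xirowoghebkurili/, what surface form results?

Rule 1 (regressive voicing assimilation): /g/ precedes the voiceless obstruent /h/, so it devoices to [k] by assimilation. /b/ precedes the voiceless obstruent /k/, so it devoices to [p] by assimilation. /xirowoghebkurili/ → xirowokhepkurili.
Rule 2 (pre-rhotic lowering): /i/ is a high vowel immediately before /r/, so it lowers to [e]. /u/ is a high vowel immediately before /r/, so it lowers to [o]. /xirowokhepkurili/ → xerowokhepkorili.

xerowokhepkorili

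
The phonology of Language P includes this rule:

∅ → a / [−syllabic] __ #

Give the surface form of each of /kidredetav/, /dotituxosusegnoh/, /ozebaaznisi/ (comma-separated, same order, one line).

kidredetava, dotituxosusegnoha, ozebaaznisi

/kidredetav/: the form ends in the consonant /v/, so [a] is inserted word-finally. → [kidredetava].
/dotituxosusegnoh/: the form ends in the consonant /h/, so [a] is inserted word-finally. → [dotituxosusegnoha].
/ozebaaznisi/: the rule's environment is not met; surfaces unchanged as [ozebaaznisi].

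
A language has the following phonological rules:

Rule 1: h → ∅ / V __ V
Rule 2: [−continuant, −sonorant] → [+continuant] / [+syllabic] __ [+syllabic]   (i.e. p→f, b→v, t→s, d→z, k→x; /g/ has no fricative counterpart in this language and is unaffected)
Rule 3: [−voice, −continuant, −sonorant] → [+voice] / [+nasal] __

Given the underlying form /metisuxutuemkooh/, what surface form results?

mesisuxusuemgooh

Rule 1 (intervocalic h-deletion): no segment meets the environment; /metisuxutuemkooh/ is unchanged.
Rule 2 (intervocalic spirantization): /t/ is a stop between vowels /e/ and /i/, so it spirantizes to the fricative [s]. /t/ is a stop between vowels /u/ and /u/, so it spirantizes to the fricative [s]. /metisuxutuemkooh/ → mesisuxusuemkooh.
Rule 3 (post-nasal voicing): /k/ is a voiceless stop immediately after the nasal /m/, so it voices to [g]. /mesisuxusuemkooh/ → mesisuxusuemgooh.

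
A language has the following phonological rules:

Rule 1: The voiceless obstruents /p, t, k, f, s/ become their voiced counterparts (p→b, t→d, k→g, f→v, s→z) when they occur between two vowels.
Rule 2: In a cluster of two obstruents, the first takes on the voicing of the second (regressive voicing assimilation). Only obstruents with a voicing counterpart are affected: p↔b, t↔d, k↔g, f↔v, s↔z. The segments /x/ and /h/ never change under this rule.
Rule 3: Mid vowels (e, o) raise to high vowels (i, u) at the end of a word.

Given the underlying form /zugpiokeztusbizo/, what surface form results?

zukpiogestuzbizu

Rule 1 (intervocalic voicing): /k/ is a voiceless obstruent between vowels /o/ and /e/, so it voices to [g]. /zugpiokeztusbizo/ → zugpiogeztusbizo.
Rule 2 (regressive voicing assimilation): /g/ precedes the voiceless obstruent /p/, so it devoices to [k] by assimilation. /z/ precedes the voiceless obstruent /t/, so it devoices to [s] by assimilation. /s/ precedes the voiced obstruent /b/, so it voices to [z] by assimilation. /zugpiogeztusbizo/ → zukpiogestuzbizo.
Rule 3 (final vowel raising): /o/ is a mid vowel in word-final position, so it raises to [u]. /zukpiogestuzbizo/ → zukpiogestuzbizu.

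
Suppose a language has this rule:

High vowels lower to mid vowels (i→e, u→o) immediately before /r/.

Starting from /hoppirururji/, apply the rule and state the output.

hopperororji

Scanning /hoppirururji/: /i/ is a high vowel immediately before /r/, so it lowers to [e]; /u/ is a high vowel immediately before /r/, so it lowers to [o]; /u/ is a high vowel immediately before /r/, so it lowers to [o]; /i/ at position 12 is not in the conditioning environment.
Result: [hopperororji].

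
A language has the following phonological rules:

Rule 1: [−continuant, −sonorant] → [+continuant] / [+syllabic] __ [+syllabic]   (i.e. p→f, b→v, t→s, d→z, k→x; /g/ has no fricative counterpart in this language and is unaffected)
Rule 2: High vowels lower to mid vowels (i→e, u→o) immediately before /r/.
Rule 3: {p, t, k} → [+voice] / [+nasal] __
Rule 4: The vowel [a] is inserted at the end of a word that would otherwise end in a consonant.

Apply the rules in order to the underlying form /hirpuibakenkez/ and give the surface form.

herpuivaxengeza

Rule 1 (intervocalic spirantization): /b/ is a stop between vowels /i/ and /a/, so it spirantizes to the fricative [v]. /k/ is a stop between vowels /a/ and /e/, so it spirantizes to the fricative [x]. /hirpuibakenkez/ → hirpuivaxenkez.
Rule 2 (pre-rhotic lowering): /i/ is a high vowel immediately before /r/, so it lowers to [e]. /hirpuivaxenkez/ → herpuivaxenkez.
Rule 3 (post-nasal voicing): /k/ is a voiceless stop immediately after the nasal /n/, so it voices to [g]. /herpuivaxenkez/ → herpuivaxengez.
Rule 4 (final a-epenthesis): the form ends in the consonant /z/, so [a] is inserted word-finally. /herpuivaxengez/ → herpuivaxengeza.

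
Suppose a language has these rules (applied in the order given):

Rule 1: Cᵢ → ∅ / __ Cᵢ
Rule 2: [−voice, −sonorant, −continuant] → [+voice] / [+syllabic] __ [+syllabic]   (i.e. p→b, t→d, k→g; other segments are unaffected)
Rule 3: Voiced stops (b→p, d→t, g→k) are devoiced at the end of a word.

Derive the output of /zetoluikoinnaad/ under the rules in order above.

zedoluigoinaat

Rule 1 (degemination): /nn/ is a geminate; the first /n/ deletes. /zetoluikoinnaad/ → zetoluikoinaad.
Rule 2 (intervocalic voicing): /t/ is a voiceless stop between vowels /e/ and /o/, so it voices to [d]. /k/ is a voiceless stop between vowels /i/ and /o/, so it voices to [g]. /zetoluikoinaad/ → zedoluigoinaad.
Rule 3 (final devoicing): /d/ is a voiced stop in word-final position, so it devoices to [t]. /zedoluigoinaad/ → zedoluigoinaat.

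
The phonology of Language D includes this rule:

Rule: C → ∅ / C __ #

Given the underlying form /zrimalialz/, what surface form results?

zrimalial

/z/ is the second consonant of a word-final cluster /lz/, so it deletes.
Surface form: [zrimalial].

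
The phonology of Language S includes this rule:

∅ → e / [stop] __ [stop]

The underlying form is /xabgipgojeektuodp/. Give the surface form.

/b/ and /g/ form a stop–stop cluster, so [e] is inserted between them.
/p/ and /g/ form a stop–stop cluster, so [e] is inserted between them.
/k/ and /t/ form a stop–stop cluster, so [e] is inserted between them.
/d/ and /p/ form a stop–stop cluster, so [e] is inserted between them.
Surface form: [xabegipegojeeketuodep].

xabegipegojeeketuodep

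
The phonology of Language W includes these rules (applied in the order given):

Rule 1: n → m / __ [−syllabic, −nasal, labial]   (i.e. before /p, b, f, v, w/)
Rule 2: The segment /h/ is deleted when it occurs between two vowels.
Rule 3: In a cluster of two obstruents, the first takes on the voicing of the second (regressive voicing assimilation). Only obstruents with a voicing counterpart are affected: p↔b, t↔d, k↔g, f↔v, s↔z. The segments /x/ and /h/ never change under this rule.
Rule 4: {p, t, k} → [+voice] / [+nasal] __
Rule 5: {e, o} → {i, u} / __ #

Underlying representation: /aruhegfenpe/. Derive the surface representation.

aruekfembi

Rule 1 (nasal place assimilation): /n/ precedes the labial consonant /p/, so it assimilates in place to [m]. /aruhegfenpe/ → aruhegfempe.
Rule 2 (intervocalic h-deletion): /h/ occurs between vowels /u/ and /e/, so it deletes. /aruhegfempe/ → aruegfempe.
Rule 3 (regressive voicing assimilation): /g/ precedes the voiceless obstruent /f/, so it devoices to [k] by assimilation. /aruegfempe/ → aruekfempe.
Rule 4 (post-nasal voicing): /p/ is a voiceless stop immediately after the nasal /m/, so it voices to [b]. /aruekfempe/ → aruekfembe.
Rule 5 (final vowel raising): /e/ is a mid vowel in word-final position, so it raises to [i]. /aruekfembe/ → aruekfembi.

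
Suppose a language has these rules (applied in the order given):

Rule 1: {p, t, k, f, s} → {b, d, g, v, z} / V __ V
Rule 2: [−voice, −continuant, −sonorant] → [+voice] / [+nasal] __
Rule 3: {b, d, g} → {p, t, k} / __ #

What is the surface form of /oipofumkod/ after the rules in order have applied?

Rule 1 (intervocalic voicing): /p/ is a voiceless obstruent between vowels /i/ and /o/, so it voices to [b]. /f/ is a voiceless obstruent between vowels /o/ and /u/, so it voices to [v]. /oipofumkod/ → oibovumkod.
Rule 2 (post-nasal voicing): /k/ is a voiceless stop immediately after the nasal /m/, so it voices to [g]. /oibovumkod/ → oibovumgod.
Rule 3 (final devoicing): /d/ is a voiced stop in word-final position, so it devoices to [t]. /oibovumgod/ → oibovumgot.

oibovumgot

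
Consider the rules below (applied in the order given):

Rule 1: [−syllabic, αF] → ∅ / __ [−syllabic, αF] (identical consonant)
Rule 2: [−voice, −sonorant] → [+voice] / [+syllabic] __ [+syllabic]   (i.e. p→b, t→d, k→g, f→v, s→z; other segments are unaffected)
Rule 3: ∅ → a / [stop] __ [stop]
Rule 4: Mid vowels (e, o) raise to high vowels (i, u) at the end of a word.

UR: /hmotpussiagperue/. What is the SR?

hmotapuziagaperui

Rule 1 (degemination): /ss/ is a geminate; the first /s/ deletes. /hmotpussiagperue/ → hmotpusiagperue.
Rule 2 (intervocalic voicing): /s/ is a voiceless obstruent between vowels /u/ and /i/, so it voices to [z]. /hmotpusiagperue/ → hmotpuziagperue.
Rule 3 (stop-cluster a-epenthesis): /t/ and /p/ form a stop–stop cluster, so [a] is inserted between them. /g/ and /p/ form a stop–stop cluster, so [a] is inserted between them. /hmotpuziagperue/ → hmotapuziagaperue.
Rule 4 (final vowel raising): /e/ is a mid vowel in word-final position, so it raises to [i]. /hmotapuziagaperue/ → hmotapuziagaperui.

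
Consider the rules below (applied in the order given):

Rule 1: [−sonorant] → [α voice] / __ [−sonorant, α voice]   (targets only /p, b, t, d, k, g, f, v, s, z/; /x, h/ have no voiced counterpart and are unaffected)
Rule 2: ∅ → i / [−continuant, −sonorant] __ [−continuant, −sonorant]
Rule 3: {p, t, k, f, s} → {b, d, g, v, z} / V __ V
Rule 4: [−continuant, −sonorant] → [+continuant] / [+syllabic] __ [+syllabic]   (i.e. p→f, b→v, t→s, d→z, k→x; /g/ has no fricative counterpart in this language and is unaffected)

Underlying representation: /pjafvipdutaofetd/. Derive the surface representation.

Rule 1 (regressive voicing assimilation): /f/ precedes the voiced obstruent /v/, so it voices to [v] by assimilation. /p/ precedes the voiced obstruent /d/, so it voices to [b] by assimilation. /t/ precedes the voiced obstruent /d/, so it voices to [d] by assimilation. /pjafvipdutaofetd/ → pjavvibdutaofedd.
Rule 2 (stop-cluster i-epenthesis): /b/ and /d/ form a stop–stop cluster, so [i] is inserted between them. /d/ and /d/ form a stop–stop cluster, so [i] is inserted between them. /pjavvibdutaofedd/ → pjavvibidutaofedid.
Rule 3 (intervocalic voicing): /t/ is a voiceless obstruent between vowels /u/ and /a/, so it voices to [d]. /f/ is a voiceless obstruent between vowels /o/ and /e/, so it voices to [v]. /pjavvibidutaofedid/ → pjavvibidudaovedid.
Rule 4 (intervocalic spirantization): /b/ is a stop between vowels /i/ and /i/, so it spirantizes to the fricative [v]. /d/ is a stop between vowels /i/ and /u/, so it spirantizes to the fricative [z]. /d/ is a stop between vowels /u/ and /a/, so it spirantizes to the fricative [z]. /d/ is a stop between vowels /e/ and /i/, so it spirantizes to the fricative [z]. /pjavvibidudaovedid/ → pjavvivizuzaovezid.

pjavvivizuzaovezid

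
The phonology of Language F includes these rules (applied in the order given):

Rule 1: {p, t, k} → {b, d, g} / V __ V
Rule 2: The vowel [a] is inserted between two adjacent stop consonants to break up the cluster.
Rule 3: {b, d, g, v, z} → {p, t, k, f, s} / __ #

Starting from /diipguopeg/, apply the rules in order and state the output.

Rule 1 (intervocalic voicing): /p/ is a voiceless stop between vowels /o/ and /e/, so it voices to [b]. /diipguopeg/ → diipguobeg.
Rule 2 (stop-cluster a-epenthesis): /p/ and /g/ form a stop–stop cluster, so [a] is inserted between them. /diipguobeg/ → diipaguobeg.
Rule 3 (final devoicing): /g/ is a voiced obstruent in word-final position, so it devoices to [k]. /diipaguobeg/ → diipaguobek.

diipaguobek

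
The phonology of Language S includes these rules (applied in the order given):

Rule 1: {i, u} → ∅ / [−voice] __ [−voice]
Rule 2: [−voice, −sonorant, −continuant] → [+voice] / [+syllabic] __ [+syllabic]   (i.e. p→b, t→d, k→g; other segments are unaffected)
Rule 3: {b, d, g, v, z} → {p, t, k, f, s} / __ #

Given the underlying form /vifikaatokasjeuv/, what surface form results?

Rule 1 (high vowel syncope): /i/ is a high vowel flanked by voiceless consonants /f/ and /k/, so it deletes. /vifikaatokasjeuv/ → vifkaatokasjeuv.
Rule 2 (intervocalic voicing): /t/ is a voiceless stop between vowels /a/ and /o/, so it voices to [d]. /k/ is a voiceless stop between vowels /o/ and /a/, so it voices to [g]. /vifkaatokasjeuv/ → vifkaadogasjeuv.
Rule 3 (final devoicing): /v/ is a voiced obstruent in word-final position, so it devoices to [f]. /vifkaadogasjeuv/ → vifkaadogasjeuf.

vifkaadogasjeuf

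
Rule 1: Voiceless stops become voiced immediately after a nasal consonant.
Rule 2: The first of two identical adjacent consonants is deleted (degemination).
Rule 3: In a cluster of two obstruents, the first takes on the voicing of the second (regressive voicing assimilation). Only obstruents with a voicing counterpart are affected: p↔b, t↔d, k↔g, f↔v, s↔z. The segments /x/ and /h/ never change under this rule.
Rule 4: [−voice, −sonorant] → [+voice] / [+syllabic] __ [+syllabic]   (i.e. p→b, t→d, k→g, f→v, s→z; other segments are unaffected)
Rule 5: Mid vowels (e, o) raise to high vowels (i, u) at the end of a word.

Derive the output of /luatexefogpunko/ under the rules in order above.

Rule 1 (post-nasal voicing): /k/ is a voiceless stop immediately after the nasal /n/, so it voices to [g]. /luatexefogpunko/ → luatexefogpungo.
Rule 2 (degemination): no segment meets the environment; /luatexefogpungo/ is unchanged.
Rule 3 (regressive voicing assimilation): /g/ precedes the voiceless obstruent /p/, so it devoices to [k] by assimilation. /luatexefogpungo/ → luatexefokpungo.
Rule 4 (intervocalic voicing): /t/ is a voiceless obstruent between vowels /a/ and /e/, so it voices to [d]. /f/ is a voiceless obstruent between vowels /e/ and /o/, so it voices to [v]. /luatexefokpungo/ → luadexevokpungo.
Rule 5 (final vowel raising): /o/ is a mid vowel in word-final position, so it raises to [u]. /luadexevokpungo/ → luadexevokpungu.

luadexevokpungu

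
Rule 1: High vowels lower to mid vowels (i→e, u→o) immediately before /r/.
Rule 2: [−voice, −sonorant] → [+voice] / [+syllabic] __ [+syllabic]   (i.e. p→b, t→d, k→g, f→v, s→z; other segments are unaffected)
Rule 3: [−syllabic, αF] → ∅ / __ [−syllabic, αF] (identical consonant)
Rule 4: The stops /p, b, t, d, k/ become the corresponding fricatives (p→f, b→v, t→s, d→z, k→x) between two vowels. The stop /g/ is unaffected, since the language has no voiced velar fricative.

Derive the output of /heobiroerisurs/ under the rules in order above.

heoveroerizors

Rule 1 (pre-rhotic lowering): /i/ is a high vowel immediately before /r/, so it lowers to [e]. /u/ is a high vowel immediately before /r/, so it lowers to [o]. /heobiroerisurs/ → heoberoerisors.
Rule 2 (intervocalic voicing): /s/ is a voiceless obstruent between vowels /i/ and /o/, so it voices to [z]. /heoberoerisors/ → heoberoerizors.
Rule 3 (degemination): no segment meets the environment; /heoberoerizors/ is unchanged.
Rule 4 (intervocalic spirantization): /b/ is a stop between vowels /o/ and /e/, so it spirantizes to the fricative [v]. /heoberoerizors/ → heoveroerizors.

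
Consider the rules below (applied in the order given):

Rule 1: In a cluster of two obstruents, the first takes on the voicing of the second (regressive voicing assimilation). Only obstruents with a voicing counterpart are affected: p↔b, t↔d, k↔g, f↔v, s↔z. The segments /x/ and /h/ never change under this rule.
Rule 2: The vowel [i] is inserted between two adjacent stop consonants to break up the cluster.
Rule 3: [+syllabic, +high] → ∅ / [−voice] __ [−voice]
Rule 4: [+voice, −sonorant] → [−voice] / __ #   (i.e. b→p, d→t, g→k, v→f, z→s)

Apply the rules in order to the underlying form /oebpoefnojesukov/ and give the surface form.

Rule 1 (regressive voicing assimilation): /b/ precedes the voiceless obstruent /p/, so it devoices to [p] by assimilation. /oebpoefnojesukov/ → oeppoefnojesukov.
Rule 2 (stop-cluster i-epenthesis): /p/ and /p/ form a stop–stop cluster, so [i] is inserted between them. /oeppoefnojesukov/ → oepipoefnojesukov.
Rule 3 (high vowel syncope): /i/ is a high vowel flanked by voiceless consonants /p/ and /p/, so it deletes. /u/ is a high vowel flanked by voiceless consonants /s/ and /k/, so it deletes. /oepipoefnojesukov/ → oeppoefnojeskov.
Rule 4 (final devoicing): /v/ is a voiced obstruent in word-final position, so it devoices to [f]. /oeppoefnojeskov/ → oeppoefnojeskof.

oeppoefnojeskof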